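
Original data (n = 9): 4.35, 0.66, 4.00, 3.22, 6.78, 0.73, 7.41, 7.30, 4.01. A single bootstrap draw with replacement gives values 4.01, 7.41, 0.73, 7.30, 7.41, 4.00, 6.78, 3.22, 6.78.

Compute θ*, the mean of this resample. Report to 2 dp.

θ* = 5.29

Mean = (4.01 + 7.41 + 0.73 + 7.30 + 7.41 + 4.00 + 6.78 + 3.22 + 6.78) / 9 = 47.640 / 9 = 5.29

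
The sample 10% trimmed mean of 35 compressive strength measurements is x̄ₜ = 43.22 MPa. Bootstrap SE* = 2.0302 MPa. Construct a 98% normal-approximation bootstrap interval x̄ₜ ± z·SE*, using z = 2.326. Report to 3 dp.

(38.498, 47.942)

Margin = 2.326 × 2.0302 = 4.7222
Interval: 43.22 ± 4.7222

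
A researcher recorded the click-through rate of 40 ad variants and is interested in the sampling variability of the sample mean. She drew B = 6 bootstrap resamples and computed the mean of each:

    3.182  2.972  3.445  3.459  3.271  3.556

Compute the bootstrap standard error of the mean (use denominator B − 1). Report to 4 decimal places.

Bootstrap SE is the standard deviation of the 6 replicate means.
Mean of replicates: (3.182 + 2.972 + 3.445 + 3.459 + 3.271 + 3.556) / 6 = 19.88500 / 6 = 3.31417
Sum of squared deviations: (−0.13217)² + (−0.34217)² + (+0.13083)² + (+0.14483)² + (−0.04317)² + (+0.24183)² = 0.23299
Variance = 0.23299 / 5 = 0.04660
SE* = √0.04660

SE* = 0.2159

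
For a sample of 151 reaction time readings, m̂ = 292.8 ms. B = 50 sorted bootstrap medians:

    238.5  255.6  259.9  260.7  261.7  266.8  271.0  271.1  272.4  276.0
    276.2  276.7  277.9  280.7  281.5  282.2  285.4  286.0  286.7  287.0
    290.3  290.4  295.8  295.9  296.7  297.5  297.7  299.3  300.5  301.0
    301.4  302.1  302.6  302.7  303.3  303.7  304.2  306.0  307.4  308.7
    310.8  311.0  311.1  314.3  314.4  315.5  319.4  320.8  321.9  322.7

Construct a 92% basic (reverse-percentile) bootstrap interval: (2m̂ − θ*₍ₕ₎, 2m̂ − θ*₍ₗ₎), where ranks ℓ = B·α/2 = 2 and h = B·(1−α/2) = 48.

Percentile endpoints at ranks 2 and 48: θ*₍2₎ = 255.6, θ*₍48₎ = 320.8.
Basic interval reflects these around m̂:
  lower = 2 × 292.8 − 320.8 = 264.8
  upper = 2 × 292.8 − 255.6 = 330.0

(264.8, 330.0)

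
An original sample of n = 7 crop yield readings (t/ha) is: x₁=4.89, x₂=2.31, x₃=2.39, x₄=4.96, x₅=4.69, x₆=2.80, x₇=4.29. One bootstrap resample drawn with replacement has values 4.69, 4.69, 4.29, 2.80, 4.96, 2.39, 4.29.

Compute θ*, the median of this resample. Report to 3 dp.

θ* = 4.290

Sorted: 2.39, 2.80, 4.29, 4.29, 4.69, 4.69, 4.96
Median = middle value = 4.290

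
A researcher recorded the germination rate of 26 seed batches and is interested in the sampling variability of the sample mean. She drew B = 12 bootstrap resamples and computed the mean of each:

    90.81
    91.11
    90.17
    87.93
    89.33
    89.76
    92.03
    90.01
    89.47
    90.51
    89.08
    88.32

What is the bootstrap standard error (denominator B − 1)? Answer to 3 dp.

SE* = 1.162

Bootstrap SE is the standard deviation of the 12 replicate means.
Mean of replicates: (90.81 + 91.11 + 90.17 + 87.93 + 89.33 + 89.76 + 92.03 + 90.01 + 89.47 + 90.51 + 89.08 + 88.32) / 12 = 1078.5300 / 12 = 89.8775
Sum of squared deviations: (+0.9325)² + (+1.2325)² + (+0.2925)² + (−1.9475)² + (−0.5475)² + (−0.1175)² + (+2.1525)² + (+0.1325)² + (−0.4075)² + (+0.6325)² + (−0.7975)² + (−1.5575)² = 14.8592
Variance = 14.8592 / 11 = 1.3508
SE* = √1.3508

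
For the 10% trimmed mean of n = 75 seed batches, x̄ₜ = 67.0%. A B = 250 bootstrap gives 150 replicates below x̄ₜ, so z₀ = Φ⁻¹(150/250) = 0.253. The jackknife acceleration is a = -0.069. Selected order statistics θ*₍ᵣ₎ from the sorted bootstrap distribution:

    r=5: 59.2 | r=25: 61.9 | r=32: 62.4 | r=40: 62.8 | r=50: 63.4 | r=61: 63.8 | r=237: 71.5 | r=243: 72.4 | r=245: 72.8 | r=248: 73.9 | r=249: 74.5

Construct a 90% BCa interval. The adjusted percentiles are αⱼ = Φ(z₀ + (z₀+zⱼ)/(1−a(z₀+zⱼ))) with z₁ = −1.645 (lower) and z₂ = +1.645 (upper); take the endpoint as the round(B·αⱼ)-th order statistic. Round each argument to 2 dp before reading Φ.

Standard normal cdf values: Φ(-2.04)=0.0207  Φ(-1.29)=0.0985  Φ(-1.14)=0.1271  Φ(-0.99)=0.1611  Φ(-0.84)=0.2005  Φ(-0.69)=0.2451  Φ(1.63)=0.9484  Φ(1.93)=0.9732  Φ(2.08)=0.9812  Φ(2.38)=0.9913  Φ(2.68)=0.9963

Lower: z₀ + z₁ = 0.253 + (-1.645) = -1.392; 1 − a(z₀+z₁) = 1 − (-0.069)(-1.392) = 0.9040; argument = 0.253 + (-1.392)/0.9040 = -1.2869 → -1.29.
α₁ = Φ(-1.29) = 0.0985; rank = round(250 × 0.0985) = 25; θ*₍25₎ = 61.9.
Upper: z₀ + z₂ = 1.898; 1 − a(z₀+z₂) = 1.1310; argument = 1.9312 → 1.93; α₂ = 0.9732; rank = 243; θ*₍243₎ = 72.4.

(61.9, 72.4)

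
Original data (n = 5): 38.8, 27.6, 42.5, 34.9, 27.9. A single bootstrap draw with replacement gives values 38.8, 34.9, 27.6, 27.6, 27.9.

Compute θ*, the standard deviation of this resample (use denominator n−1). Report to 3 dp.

θ* = 5.199

Mean = 31.3600; sum of squared deviations = 108.1320
s² = 108.1320 / 4 = 27.0330
s = √27.0330 = 5.199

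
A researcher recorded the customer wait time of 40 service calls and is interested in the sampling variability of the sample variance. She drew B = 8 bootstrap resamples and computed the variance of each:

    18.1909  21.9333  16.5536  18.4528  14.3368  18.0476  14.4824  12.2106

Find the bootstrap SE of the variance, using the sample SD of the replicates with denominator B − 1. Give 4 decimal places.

SE* = 3.0503

Bootstrap SE is the standard deviation of the 8 replicate variances.
Mean of replicates: (18.1909 + 21.9333 + 16.5536 + 18.4528 + 14.3368 + 18.0476 + 14.4824 + 12.2106) / 8 = 134.20800 / 8 = 16.77600
Sum of squared deviations: (+1.41490)² + (+5.15730)² + (−0.22240)² + (+1.67680)² + (−2.43920)² + (+1.27160)² + (−2.29360)² + (−4.56540)² = 65.13095
Variance = 65.13095 / 7 = 9.30442
SE* = √9.30442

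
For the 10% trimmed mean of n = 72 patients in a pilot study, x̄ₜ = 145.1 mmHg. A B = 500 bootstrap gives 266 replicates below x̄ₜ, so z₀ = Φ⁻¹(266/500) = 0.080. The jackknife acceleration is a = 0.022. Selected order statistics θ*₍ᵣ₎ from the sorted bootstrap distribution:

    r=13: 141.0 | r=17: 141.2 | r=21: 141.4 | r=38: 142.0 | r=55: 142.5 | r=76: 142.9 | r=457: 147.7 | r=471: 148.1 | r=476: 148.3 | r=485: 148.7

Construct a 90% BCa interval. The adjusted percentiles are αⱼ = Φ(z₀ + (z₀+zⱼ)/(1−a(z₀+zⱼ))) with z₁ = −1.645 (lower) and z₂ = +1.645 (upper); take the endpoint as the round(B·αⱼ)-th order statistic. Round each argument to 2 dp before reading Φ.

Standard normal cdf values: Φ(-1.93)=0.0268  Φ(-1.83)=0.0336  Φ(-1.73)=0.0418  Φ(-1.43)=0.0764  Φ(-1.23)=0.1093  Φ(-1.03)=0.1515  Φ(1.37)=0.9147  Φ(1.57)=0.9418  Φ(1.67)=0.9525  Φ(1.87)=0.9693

(142.0, 148.7)

Lower: z₀ + z₁ = 0.080 + (-1.645) = -1.565; 1 − a(z₀+z₁) = 1 − (0.022)(-1.565) = 1.0344; argument = 0.080 + (-1.565)/1.0344 = -1.4329 → -1.43.
α₁ = Φ(-1.43) = 0.0764; rank = round(500 × 0.0764) = 38; θ*₍38₎ = 142.0.
Upper: z₀ + z₂ = 1.725; 1 − a(z₀+z₂) = 0.9620; argument = 1.8730 → 1.87; α₂ = 0.9693; rank = 485; θ*₍485₎ = 148.7.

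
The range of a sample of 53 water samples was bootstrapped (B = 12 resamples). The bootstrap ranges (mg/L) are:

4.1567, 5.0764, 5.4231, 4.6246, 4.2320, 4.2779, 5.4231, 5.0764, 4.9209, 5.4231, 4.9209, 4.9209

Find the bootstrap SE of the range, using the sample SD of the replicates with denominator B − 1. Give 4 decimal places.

SE* = 0.4610

Bootstrap SE is the standard deviation of the 12 replicate ranges.
Mean of replicates: (4.1567 + 5.0764 + 5.4231 + 4.6246 + 4.2320 + 4.2779 + 5.4231 + 5.0764 + 4.9209 + 5.4231 + 4.9209 + 4.9209) / 12 = 58.47600 / 12 = 4.87300
Sum of squared deviations: (−0.71630)² + (+0.20340)² + (+0.55010)² + (−0.24840)² + (−0.64100)² + (−0.59510)² + (+0.55010)² + (+0.20340)² + (+0.04790)² + (+0.55010)² + (+0.04790)² + (+0.04790)² = 2.33727
Variance = 2.33727 / 11 = 0.21248
SE* = √0.21248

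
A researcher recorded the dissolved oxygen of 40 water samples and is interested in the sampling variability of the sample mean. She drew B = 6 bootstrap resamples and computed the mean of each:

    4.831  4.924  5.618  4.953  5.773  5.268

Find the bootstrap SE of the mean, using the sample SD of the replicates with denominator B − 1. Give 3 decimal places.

SE* = 0.394

Bootstrap SE is the standard deviation of the 6 replicate means.
Mean of replicates: (4.831 + 4.924 + 5.618 + 4.953 + 5.773 + 5.268) / 6 = 31.3670 / 6 = 5.2278
Sum of squared deviations: (−0.3968)² + (−0.3038)² + (+0.3902)² + (−0.2748)² + (+0.5452)² + (+0.0402)² = 0.7764
Variance = 0.7764 / 5 = 0.1553
SE* = √0.1553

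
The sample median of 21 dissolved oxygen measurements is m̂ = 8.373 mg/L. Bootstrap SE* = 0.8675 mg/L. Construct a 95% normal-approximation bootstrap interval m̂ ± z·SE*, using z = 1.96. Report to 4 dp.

(6.6727, 10.0733)

Margin = 1.96 × 0.8675 = 1.70030
Interval: 8.373 ± 1.70030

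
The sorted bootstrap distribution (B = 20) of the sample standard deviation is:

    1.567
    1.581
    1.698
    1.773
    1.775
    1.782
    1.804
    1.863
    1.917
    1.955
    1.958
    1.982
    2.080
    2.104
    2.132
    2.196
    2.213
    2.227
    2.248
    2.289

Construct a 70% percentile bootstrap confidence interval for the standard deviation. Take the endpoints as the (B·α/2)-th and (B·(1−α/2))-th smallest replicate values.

α = 0.30; lower rank = 20 × 0.150 = 3; upper rank = 20 × 0.850 = 17.
The 3rd smallest replicate is 1.698; the 17th is 2.213.

(1.698, 2.213)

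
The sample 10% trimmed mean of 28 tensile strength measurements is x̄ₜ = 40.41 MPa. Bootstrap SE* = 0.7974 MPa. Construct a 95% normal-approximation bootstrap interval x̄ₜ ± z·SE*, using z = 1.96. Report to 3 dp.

(38.847, 41.973)

Margin = 1.96 × 0.7974 = 1.5629
Interval: 40.41 ± 1.5629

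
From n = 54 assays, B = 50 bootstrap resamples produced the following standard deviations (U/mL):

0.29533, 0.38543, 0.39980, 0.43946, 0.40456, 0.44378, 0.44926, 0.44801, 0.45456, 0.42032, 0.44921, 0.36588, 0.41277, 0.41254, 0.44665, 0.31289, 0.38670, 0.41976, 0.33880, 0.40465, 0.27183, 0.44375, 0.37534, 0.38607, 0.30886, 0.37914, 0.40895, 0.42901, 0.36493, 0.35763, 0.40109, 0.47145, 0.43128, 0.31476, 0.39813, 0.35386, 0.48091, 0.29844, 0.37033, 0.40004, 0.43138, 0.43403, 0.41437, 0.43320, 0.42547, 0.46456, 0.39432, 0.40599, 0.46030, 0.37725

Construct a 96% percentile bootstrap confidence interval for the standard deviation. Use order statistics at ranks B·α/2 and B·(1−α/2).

(0.27183, 0.47145)

Sorted replicates: 0.27183, 0.29533, 0.29844, 0.30886, 0.31289, 0.31476, 0.33880, 0.35386, 0.35763, 0.36493, 0.36588, 0.37033, 0.37534, 0.37725, 0.37914, 0.38543, 0.38607, 0.38670, 0.39432, 0.39813, 0.39980, 0.40004, 0.40109, 0.40456, 0.40465, 0.40599, 0.40895, 0.41254, 0.41277, 0.41437, 0.41976, 0.42032, 0.42547, 0.42901, 0.43128, 0.43138, 0.43320, 0.43403, 0.43946, 0.44375, 0.44378, 0.44665, 0.44801, 0.44921, 0.44926, 0.45456, 0.46030, 0.46456, 0.47145, 0.48091
α = 0.04; lower rank = 50 × 0.020 = 1; upper rank = 50 × 0.980 = 49.
The 1st smallest replicate is 0.27183; the 49th is 0.47145.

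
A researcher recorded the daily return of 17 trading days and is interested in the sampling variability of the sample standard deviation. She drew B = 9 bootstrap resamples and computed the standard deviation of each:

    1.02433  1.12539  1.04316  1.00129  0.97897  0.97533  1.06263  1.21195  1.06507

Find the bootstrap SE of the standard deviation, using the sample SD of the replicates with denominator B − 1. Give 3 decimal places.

Bootstrap SE is the standard deviation of the 9 replicate standard deviations.
Mean of replicates: (1.02433 + 1.12539 + 1.04316 + 1.00129 + 0.97897 + 0.97533 + 1.06263 + 1.21195 + 1.06507) / 9 = 9.488120 / 9 = 1.054236
Sum of squared deviations: (−0.029906)² + (+0.071154)² + (−0.011076)² + (−0.052946)² + (−0.075266)² + (−0.078906)² + (+0.008394)² + (+0.157714)² + (+0.010834)² = 0.045836
Variance = 0.045836 / 8 = 0.005729
SE* = √0.005729

SE* = 0.076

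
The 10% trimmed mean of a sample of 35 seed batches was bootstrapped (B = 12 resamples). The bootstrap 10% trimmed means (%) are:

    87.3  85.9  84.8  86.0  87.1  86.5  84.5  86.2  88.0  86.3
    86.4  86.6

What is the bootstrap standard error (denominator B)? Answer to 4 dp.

Bootstrap SE is the standard deviation of the 12 replicate 10% trimmed means.
Mean of replicates: (87.3 + 85.9 + 84.8 + 86.0 + 87.1 + 86.5 + 84.5 + 86.2 + 88.0 + 86.3 + 86.4 + 86.6) / 12 = 1035.60000 / 12 = 86.30000
Sum of squared deviations: (+1.00000)² + (−0.40000)² + (−1.50000)² + (−0.30000)² + (+0.80000)² + (+0.20000)² + (−1.80000)² + (−0.10000)² + (+1.70000)² + (+0.00000)² + (+0.10000)² + (+0.30000)² = 10.42000
Variance = 10.42000 / 12 = 0.86833
SE* = √0.86833

SE* = 0.9318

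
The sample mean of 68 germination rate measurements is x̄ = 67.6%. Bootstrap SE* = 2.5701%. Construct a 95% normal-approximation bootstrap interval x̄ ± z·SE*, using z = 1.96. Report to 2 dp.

Margin = 1.96 × 2.5701 = 5.037
Interval: 67.6 ± 5.037

(62.56, 72.64)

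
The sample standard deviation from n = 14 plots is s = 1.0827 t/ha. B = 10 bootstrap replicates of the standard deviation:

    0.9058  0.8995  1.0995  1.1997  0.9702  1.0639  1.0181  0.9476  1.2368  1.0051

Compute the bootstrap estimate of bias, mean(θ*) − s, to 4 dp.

bias = −0.0481

mean(θ*) = (0.9058 + 0.8995 + 1.0995 + 1.1997 + 0.9702 + 1.0639 + 1.0181 + 0.9476 + 1.2368 + 1.0051) / 10 = 1.03462
bias = 1.03462 − 1.0827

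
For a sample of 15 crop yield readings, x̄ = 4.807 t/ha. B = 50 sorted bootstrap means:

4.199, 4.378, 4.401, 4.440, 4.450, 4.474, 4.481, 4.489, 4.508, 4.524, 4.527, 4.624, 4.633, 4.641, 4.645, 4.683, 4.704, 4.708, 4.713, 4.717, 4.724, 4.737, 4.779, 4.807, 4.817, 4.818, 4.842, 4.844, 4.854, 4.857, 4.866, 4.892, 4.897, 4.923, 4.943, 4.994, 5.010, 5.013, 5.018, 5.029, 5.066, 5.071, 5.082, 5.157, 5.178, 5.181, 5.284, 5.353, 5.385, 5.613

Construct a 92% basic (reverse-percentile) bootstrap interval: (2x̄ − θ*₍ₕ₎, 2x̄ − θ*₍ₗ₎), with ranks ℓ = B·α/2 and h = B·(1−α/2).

Percentile endpoints at ranks 2 and 48: θ*₍2₎ = 4.378, θ*₍48₎ = 5.353.
Basic interval reflects these around x̄:
  lower = 2 × 4.807 − 5.353 = 4.261
  upper = 2 × 4.807 − 4.378 = 5.236

(4.261, 5.236)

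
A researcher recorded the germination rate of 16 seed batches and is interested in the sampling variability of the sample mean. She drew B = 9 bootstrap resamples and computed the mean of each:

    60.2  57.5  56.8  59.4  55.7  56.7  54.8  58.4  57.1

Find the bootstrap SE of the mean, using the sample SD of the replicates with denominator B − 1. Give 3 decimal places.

SE* = 1.712

Bootstrap SE is the standard deviation of the 9 replicate means.
Mean of replicates: (60.2 + 57.5 + 56.8 + 59.4 + 55.7 + 56.7 + 54.8 + 58.4 + 57.1) / 9 = 516.6000 / 9 = 57.4000
Sum of squared deviations: (+2.8000)² + (+0.1000)² + (−0.6000)² + (+2.0000)² + (−1.7000)² + (−0.7000)² + (−2.6000)² + (+1.0000)² + (−0.3000)² = 23.4400
Variance = 23.4400 / 8 = 2.9300
SE* = √2.9300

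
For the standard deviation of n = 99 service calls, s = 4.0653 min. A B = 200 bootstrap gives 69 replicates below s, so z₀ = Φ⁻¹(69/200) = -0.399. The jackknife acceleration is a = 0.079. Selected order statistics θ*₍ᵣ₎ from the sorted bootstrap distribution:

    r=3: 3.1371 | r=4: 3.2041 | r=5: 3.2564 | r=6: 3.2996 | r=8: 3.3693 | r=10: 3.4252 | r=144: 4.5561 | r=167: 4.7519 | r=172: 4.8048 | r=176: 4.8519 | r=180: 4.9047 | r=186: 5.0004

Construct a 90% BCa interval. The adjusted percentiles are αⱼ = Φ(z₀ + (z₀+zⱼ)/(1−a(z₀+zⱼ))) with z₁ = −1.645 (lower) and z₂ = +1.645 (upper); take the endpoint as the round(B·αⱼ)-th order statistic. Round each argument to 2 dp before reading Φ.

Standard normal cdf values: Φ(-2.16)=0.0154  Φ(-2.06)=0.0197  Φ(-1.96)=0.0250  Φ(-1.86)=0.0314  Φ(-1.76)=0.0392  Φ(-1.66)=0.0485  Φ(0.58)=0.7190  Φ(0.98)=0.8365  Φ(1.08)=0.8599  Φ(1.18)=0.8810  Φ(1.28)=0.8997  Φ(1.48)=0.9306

(3.1371, 4.7519)

Lower: z₀ + z₁ = -0.399 + (-1.645) = -2.044; 1 − a(z₀+z₁) = 1 − (0.079)(-2.044) = 1.1615; argument = -0.399 + (-2.044)/1.1615 = -2.1588 → -2.16.
α₁ = Φ(-2.16) = 0.0154; rank = round(200 × 0.0154) = 3; θ*₍3₎ = 3.1371.
Upper: z₀ + z₂ = 1.246; 1 − a(z₀+z₂) = 0.9016; argument = 0.9830 → 0.98; α₂ = 0.8365; rank = 167; θ*₍167₎ = 4.7519.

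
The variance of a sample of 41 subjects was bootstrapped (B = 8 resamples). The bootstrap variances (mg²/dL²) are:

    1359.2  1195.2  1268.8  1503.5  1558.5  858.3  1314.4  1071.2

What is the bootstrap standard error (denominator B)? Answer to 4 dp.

SE* = 212.7728

Bootstrap SE is the standard deviation of the 8 replicate variances.
Mean of replicates: (1359.2 + 1195.2 + 1268.8 + 1503.5 + 1558.5 + 858.3 + 1314.4 + 1071.2) / 8 = 10129.10000 / 8 = 1266.13750
Sum of squared deviations: (+93.06250)² + (−70.93750)² + (+2.66250)² + (+237.36250)² + (+292.36250)² + (−407.83750)² + (+48.26250)² + (−194.93750)² = 362177.95875
Variance = 362177.95875 / 8 = 45272.24484
SE* = √45272.24484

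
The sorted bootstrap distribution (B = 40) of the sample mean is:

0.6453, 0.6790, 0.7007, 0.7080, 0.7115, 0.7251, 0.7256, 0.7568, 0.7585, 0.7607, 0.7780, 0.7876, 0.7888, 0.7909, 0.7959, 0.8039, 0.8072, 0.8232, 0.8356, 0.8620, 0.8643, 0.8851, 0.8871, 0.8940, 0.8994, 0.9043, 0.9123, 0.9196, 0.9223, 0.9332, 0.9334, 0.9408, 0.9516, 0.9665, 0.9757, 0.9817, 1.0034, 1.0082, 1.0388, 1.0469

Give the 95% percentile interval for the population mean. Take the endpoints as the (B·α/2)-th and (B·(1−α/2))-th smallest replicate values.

α = 0.05; lower rank = 40 × 0.025 = 1; upper rank = 40 × 0.975 = 39.
The 1st smallest replicate is 0.6453; the 39th is 1.0388.

(0.6453, 1.0388)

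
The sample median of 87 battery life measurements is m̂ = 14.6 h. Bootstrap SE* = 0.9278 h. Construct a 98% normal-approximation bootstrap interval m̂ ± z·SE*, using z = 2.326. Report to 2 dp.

Margin = 2.326 × 0.9278 = 2.158
Interval: 14.6 ± 2.158

(12.44, 16.76)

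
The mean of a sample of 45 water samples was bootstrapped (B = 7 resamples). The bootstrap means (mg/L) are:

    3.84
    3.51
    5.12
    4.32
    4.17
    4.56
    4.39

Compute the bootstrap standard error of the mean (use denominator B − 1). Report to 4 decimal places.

Bootstrap SE is the standard deviation of the 7 replicate means.
Mean of replicates: (3.84 + 3.51 + 5.12 + 4.32 + 4.17 + 4.56 + 4.39) / 7 = 29.91000 / 7 = 4.27286
Sum of squared deviations: (−0.43286)² + (−0.76286)² + (+0.84714)² + (+0.04714)² + (−0.10286)² + (+0.28714)² + (+0.11714)² = 1.59594
Variance = 1.59594 / 6 = 0.26599
SE* = √0.26599

SE* = 0.5157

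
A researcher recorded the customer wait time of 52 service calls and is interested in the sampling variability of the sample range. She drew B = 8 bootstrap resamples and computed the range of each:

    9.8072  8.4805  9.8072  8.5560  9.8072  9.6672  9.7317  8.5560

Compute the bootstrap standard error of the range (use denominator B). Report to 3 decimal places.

SE* = 0.599

Bootstrap SE is the standard deviation of the 8 replicate ranges.
Mean of replicates: (9.8072 + 8.4805 + 9.8072 + 8.5560 + 9.8072 + 9.6672 + 9.7317 + 8.5560) / 8 = 74.41300 / 8 = 9.30162
Sum of squared deviations: (+0.50558)² + (−0.82113)² + (+0.50558)² + (−0.74563)² + (+0.50558)² + (+0.36557)² + (+0.43008)² + (−0.74563)² = 2.87159
Variance = 2.87159 / 8 = 0.35895
SE* = √0.35895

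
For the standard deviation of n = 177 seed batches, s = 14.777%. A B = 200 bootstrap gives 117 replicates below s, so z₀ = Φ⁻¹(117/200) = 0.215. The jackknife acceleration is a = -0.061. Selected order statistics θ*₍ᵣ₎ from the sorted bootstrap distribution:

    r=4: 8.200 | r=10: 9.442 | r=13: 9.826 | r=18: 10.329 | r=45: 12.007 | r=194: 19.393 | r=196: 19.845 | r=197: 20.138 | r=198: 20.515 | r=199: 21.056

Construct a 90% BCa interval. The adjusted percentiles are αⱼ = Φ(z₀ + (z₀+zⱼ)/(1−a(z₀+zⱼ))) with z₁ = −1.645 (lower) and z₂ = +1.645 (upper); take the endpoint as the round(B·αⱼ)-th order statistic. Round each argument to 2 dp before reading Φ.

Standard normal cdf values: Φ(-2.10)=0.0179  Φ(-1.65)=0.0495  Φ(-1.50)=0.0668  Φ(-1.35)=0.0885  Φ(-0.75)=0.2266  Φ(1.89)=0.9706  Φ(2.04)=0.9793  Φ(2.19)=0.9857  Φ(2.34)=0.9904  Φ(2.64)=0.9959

Lower: z₀ + z₁ = 0.215 + (-1.645) = -1.430; 1 − a(z₀+z₁) = 1 − (-0.061)(-1.430) = 0.9128; argument = 0.215 + (-1.430)/0.9128 = -1.3517 → -1.35.
α₁ = Φ(-1.35) = 0.0885; rank = round(200 × 0.0885) = 18; θ*₍18₎ = 10.329.
Upper: z₀ + z₂ = 1.860; 1 − a(z₀+z₂) = 1.1135; argument = 1.8855 → 1.89; α₂ = 0.9706; rank = 194; θ*₍194₎ = 19.393.

(10.329, 19.393)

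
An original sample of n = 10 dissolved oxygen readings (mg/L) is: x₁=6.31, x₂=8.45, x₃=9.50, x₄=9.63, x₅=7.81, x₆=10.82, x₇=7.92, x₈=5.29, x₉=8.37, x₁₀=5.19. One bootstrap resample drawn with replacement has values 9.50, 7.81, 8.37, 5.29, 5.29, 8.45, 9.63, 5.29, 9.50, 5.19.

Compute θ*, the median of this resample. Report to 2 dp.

Sorted: 5.19, 5.29, 5.29, 5.29, 7.81, 8.37, 8.45, 9.50, 9.50, 9.63
Median = average of the two middle values = 8.09

θ* = 8.09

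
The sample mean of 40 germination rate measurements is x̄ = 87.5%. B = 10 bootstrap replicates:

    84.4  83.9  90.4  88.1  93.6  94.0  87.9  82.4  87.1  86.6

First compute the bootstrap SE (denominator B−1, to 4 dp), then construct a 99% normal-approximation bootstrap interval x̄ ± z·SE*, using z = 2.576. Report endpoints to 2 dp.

Mean of replicates = 87.8400; sum of squared deviations = 136.7840; SE* = √(136.7840/9) = 3.8985
Margin = 2.576 × 3.8985 = 10.043
Interval: 87.5 ± 10.043

(77.46, 97.54)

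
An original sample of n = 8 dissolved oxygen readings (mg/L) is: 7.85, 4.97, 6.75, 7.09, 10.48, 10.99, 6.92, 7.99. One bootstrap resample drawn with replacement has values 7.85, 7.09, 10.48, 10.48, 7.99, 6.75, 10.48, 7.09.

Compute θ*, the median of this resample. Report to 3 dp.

Sorted: 6.75, 7.09, 7.09, 7.85, 7.99, 10.48, 10.48, 10.48
Median = average of the two middle values = 7.920

θ* = 7.920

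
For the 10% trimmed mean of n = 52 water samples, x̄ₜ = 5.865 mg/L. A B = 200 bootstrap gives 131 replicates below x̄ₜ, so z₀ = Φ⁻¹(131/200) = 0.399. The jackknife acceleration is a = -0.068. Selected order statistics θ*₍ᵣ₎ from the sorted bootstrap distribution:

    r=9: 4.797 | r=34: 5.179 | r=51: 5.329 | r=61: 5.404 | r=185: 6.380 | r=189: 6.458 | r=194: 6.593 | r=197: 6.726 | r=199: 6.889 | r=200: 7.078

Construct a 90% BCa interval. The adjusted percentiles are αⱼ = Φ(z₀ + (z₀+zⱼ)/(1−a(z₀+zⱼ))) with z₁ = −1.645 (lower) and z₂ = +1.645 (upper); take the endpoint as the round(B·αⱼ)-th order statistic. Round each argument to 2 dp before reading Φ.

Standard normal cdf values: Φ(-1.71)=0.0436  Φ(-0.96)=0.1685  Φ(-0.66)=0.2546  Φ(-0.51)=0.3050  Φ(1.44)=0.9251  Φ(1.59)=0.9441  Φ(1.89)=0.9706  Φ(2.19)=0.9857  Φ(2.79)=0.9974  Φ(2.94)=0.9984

Lower: z₀ + z₁ = 0.399 + (-1.645) = -1.246; 1 − a(z₀+z₁) = 1 − (-0.068)(-1.246) = 0.9153; argument = 0.399 + (-1.246)/0.9153 = -0.9623 → -0.96.
α₁ = Φ(-0.96) = 0.1685; rank = round(200 × 0.1685) = 34; θ*₍34₎ = 5.179.
Upper: z₀ + z₂ = 2.044; 1 − a(z₀+z₂) = 1.1390; argument = 2.1936 → 2.19; α₂ = 0.9857; rank = 197; θ*₍197₎ = 6.726.

(5.179, 6.726)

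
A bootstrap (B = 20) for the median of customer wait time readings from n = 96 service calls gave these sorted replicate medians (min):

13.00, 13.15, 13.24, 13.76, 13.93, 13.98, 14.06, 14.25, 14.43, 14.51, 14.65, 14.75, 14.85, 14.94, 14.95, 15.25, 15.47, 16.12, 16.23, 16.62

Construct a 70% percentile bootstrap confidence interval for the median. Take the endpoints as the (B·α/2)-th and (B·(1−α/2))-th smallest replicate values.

α = 0.30; lower rank = 20 × 0.150 = 3; upper rank = 20 × 0.850 = 17.
The 3rd smallest replicate is 13.24; the 17th is 15.47.

(13.24, 15.47)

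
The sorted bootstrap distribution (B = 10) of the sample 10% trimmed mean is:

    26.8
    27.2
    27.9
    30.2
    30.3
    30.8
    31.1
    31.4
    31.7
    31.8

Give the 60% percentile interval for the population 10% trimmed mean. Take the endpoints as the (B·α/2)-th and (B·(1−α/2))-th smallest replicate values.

(27.2, 31.4)

α = 0.40; lower rank = 10 × 0.200 = 2; upper rank = 10 × 0.800 = 8.
The 2nd smallest replicate is 27.2; the 8th is 31.4.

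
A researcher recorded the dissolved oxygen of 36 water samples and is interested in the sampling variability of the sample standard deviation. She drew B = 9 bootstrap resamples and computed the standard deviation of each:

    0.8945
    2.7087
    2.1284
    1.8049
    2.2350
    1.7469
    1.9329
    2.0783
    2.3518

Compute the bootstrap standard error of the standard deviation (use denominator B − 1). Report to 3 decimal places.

SE* = 0.504

Bootstrap SE is the standard deviation of the 9 replicate standard deviations.
Mean of replicates: (0.8945 + 2.7087 + 2.1284 + 1.8049 + 2.2350 + 1.7469 + 1.9329 + 2.0783 + 2.3518) / 9 = 17.88140 / 9 = 1.98682
Sum of squared deviations: (−1.09232)² + (+0.72188)² + (+0.14158)² + (−0.18192)² + (+0.24818)² + (−0.23992)² + (−0.05392)² + (+0.09148)² + (+0.36498)² = 2.03105
Variance = 2.03105 / 8 = 0.25388
SE* = √0.25388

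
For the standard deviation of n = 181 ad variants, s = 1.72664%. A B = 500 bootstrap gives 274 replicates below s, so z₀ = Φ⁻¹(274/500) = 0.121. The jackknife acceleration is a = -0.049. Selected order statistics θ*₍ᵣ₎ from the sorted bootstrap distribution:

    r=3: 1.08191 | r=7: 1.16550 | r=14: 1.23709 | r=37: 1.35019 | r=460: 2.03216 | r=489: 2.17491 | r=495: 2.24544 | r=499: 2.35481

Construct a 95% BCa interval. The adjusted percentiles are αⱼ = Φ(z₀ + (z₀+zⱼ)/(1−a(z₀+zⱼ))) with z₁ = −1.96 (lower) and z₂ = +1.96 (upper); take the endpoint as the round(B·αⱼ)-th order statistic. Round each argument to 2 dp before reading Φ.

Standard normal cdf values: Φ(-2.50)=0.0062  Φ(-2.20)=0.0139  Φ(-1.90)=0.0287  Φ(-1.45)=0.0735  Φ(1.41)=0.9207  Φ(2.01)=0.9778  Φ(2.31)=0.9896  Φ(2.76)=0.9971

(1.23709, 2.17491)

Lower: z₀ + z₁ = 0.121 + (-1.960) = -1.839; 1 − a(z₀+z₁) = 1 − (-0.049)(-1.839) = 0.9099; argument = 0.121 + (-1.839)/0.9099 = -1.9001 → -1.90.
α₁ = Φ(-1.90) = 0.0287; rank = round(500 × 0.0287) = 14; θ*₍14₎ = 1.23709.
Upper: z₀ + z₂ = 2.081; 1 − a(z₀+z₂) = 1.1020; argument = 2.0094 → 2.01; α₂ = 0.9778; rank = 489; θ*₍489₎ = 2.17491.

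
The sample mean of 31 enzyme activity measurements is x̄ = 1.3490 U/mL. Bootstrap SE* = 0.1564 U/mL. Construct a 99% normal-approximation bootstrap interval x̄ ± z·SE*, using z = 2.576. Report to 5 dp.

(0.94611, 1.75189)

Margin = 2.576 × 0.1564 = 0.402886
Interval: 1.3490 ± 0.402886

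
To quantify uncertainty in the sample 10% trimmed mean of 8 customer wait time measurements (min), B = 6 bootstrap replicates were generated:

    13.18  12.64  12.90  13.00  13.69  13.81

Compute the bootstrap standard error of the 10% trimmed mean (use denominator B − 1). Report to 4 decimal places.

SE* = 0.4596

Bootstrap SE is the standard deviation of the 6 replicate 10% trimmed means.
Mean of replicates: (13.18 + 12.64 + 12.90 + 13.00 + 13.69 + 13.81) / 6 = 79.22000 / 6 = 13.20333
Sum of squared deviations: (−0.02333)² + (−0.56333)² + (−0.30333)² + (−0.20333)² + (+0.48667)² + (+0.60667)² = 1.05613
Variance = 1.05613 / 5 = 0.21123
SE* = √0.21123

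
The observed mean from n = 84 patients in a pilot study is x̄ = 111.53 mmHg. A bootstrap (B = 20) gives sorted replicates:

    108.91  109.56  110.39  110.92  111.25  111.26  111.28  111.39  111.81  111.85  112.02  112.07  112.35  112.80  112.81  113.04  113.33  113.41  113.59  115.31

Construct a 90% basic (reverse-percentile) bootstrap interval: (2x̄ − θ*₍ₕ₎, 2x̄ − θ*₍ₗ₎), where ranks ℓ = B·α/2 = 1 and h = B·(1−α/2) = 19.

(109.47, 114.15)

Percentile endpoints at ranks 1 and 19: θ*₍1₎ = 108.91, θ*₍19₎ = 113.59.
Basic interval reflects these around x̄:
  lower = 2 × 111.53 − 113.59 = 109.47
  upper = 2 × 111.53 − 108.91 = 114.15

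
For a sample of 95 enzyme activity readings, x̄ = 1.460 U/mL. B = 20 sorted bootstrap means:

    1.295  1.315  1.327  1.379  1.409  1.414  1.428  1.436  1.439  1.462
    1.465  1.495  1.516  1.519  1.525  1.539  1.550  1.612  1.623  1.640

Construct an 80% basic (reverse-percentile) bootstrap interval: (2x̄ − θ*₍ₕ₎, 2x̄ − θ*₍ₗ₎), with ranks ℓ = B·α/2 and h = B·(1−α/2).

Percentile endpoints at ranks 2 and 18: θ*₍2₎ = 1.315, θ*₍18₎ = 1.612.
Basic interval reflects these around x̄:
  lower = 2 × 1.460 − 1.612 = 1.308
  upper = 2 × 1.460 − 1.315 = 1.605

(1.308, 1.605)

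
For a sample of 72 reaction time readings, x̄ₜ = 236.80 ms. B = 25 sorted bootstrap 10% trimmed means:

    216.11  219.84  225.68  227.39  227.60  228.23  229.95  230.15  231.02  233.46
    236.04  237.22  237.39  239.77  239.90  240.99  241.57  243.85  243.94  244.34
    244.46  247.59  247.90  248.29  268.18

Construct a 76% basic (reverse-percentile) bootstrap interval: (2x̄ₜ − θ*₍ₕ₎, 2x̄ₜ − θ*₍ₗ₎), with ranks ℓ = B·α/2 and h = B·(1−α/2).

Percentile endpoints at ranks 3 and 22: θ*₍3₎ = 225.68, θ*₍22₎ = 247.59.
Basic interval reflects these around x̄ₜ:
  lower = 2 × 236.80 − 247.59 = 226.01
  upper = 2 × 236.80 − 225.68 = 247.92

(226.01, 247.92)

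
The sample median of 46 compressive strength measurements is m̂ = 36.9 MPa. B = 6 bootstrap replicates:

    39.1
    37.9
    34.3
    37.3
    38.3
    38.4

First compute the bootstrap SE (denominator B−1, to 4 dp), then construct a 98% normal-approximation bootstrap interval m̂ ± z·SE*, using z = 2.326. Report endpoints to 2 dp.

(32.95, 40.85)

Mean of replicates = 37.5500; sum of squared deviations = 14.4350; SE* = √(14.4350/5) = 1.6991
Margin = 2.326 × 1.6991 = 3.952
Interval: 36.9 ± 3.952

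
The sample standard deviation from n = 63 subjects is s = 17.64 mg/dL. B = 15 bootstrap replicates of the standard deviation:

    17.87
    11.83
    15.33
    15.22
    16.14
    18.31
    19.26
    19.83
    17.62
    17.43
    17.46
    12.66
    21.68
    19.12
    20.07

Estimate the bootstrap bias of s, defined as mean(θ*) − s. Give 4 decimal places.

bias = −0.3180

mean(θ*) = (17.87 + 11.83 + 15.33 + 15.22 + 16.14 + 18.31 + 19.26 + 19.83 + 17.62 + 17.43 + 17.46 + 12.66 + 21.68 + 19.12 + 20.07) / 15 = 17.32200
bias = 17.32200 − 17.64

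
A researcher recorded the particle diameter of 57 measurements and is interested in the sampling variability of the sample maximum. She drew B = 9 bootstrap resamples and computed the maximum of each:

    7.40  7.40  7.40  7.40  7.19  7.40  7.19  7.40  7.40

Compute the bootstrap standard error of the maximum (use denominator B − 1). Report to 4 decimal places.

SE* = 0.0926

Bootstrap SE is the standard deviation of the 9 replicate maximums.
Mean of replicates: (7.40 + 7.40 + 7.40 + 7.40 + 7.19 + 7.40 + 7.19 + 7.40 + 7.40) / 9 = 66.18000 / 9 = 7.35333
Sum of squared deviations: (+0.04667)² + (+0.04667)² + (+0.04667)² + (+0.04667)² + (−0.16333)² + (+0.04667)² + (−0.16333)² + (+0.04667)² + (+0.04667)² = 0.06860
Variance = 0.06860 / 8 = 0.00857
SE* = √0.00857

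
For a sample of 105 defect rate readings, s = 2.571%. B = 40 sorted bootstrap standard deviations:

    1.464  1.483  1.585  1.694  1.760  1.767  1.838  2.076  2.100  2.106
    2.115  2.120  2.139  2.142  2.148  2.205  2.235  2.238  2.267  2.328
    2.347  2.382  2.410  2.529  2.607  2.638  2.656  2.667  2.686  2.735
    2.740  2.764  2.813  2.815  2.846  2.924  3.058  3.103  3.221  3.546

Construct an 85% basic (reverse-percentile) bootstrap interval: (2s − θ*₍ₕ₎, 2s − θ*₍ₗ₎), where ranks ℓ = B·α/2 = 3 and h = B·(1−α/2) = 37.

(2.084, 3.557)

Percentile endpoints at ranks 3 and 37: θ*₍3₎ = 1.585, θ*₍37₎ = 3.058.
Basic interval reflects these around s:
  lower = 2 × 2.571 − 3.058 = 2.084
  upper = 2 × 2.571 − 1.585 = 3.557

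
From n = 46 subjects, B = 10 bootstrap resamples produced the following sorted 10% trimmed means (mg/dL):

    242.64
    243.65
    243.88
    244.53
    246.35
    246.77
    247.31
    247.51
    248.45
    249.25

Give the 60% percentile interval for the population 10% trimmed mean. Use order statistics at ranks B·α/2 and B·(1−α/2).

(243.65, 247.51)

α = 0.40; lower rank = 10 × 0.200 = 2; upper rank = 10 × 0.800 = 8.
The 2nd smallest replicate is 243.65; the 8th is 247.51.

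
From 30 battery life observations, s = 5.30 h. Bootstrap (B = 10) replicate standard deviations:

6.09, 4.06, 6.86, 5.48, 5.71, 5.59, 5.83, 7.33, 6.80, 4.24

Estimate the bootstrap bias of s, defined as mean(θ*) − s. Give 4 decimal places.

mean(θ*) = (6.09 + 4.06 + 6.86 + 5.48 + 5.71 + 5.59 + 5.83 + 7.33 + 6.80 + 4.24) / 10 = 5.79900
bias = 5.79900 − 5.30

bias = +0.4990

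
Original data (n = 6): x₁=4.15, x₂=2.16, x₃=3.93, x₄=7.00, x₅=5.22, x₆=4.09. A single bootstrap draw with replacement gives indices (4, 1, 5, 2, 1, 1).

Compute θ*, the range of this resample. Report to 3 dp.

θ* = 4.840

Resample values: 7.00, 4.15, 5.22, 2.16, 4.15, 4.15.
Range = 7.00 − 2.16 = 4.840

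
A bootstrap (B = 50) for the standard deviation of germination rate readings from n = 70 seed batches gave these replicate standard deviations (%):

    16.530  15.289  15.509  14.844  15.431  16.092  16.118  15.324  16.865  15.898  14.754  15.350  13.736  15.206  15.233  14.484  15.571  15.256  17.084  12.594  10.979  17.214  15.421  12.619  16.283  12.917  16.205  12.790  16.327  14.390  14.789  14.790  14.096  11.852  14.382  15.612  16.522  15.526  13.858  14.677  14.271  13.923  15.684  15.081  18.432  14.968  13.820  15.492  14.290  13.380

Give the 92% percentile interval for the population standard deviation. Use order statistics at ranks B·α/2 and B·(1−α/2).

Sorted replicates: 10.979, 11.852, 12.594, 12.619, 12.790, 12.917, 13.380, 13.736, 13.820, 13.858, 13.923, 14.096, 14.271, 14.290, 14.382, 14.390, 14.484, 14.677, 14.754, 14.789, 14.790, 14.844, 14.968, 15.081, 15.206, 15.233, 15.256, 15.289, 15.324, 15.350, 15.421, 15.431, 15.492, 15.509, 15.526, 15.571, 15.612, 15.684, 15.898, 16.092, 16.118, 16.205, 16.283, 16.327, 16.522, 16.530, 16.865, 17.084, 17.214, 18.432
α = 0.08; lower rank = 50 × 0.040 = 2; upper rank = 50 × 0.960 = 48.
The 2nd smallest replicate is 11.852; the 48th is 17.084.

(11.852, 17.084)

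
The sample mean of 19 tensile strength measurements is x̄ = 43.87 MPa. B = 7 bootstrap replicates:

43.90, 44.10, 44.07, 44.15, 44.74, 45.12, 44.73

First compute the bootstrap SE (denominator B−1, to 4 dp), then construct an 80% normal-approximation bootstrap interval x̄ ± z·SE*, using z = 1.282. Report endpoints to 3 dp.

(43.284, 44.456)

Mean of replicates = 44.4014; sum of squared deviations = 1.2543; SE* = √(1.2543/6) = 0.4572
Margin = 1.282 × 0.4572 = 0.5861
Interval: 43.87 ± 0.5861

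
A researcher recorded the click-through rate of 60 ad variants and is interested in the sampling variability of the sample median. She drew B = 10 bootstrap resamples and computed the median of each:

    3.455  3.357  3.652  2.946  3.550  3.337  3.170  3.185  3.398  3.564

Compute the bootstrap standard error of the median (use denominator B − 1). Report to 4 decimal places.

SE* = 0.2140

Bootstrap SE is the standard deviation of the 10 replicate medians.
Mean of replicates: (3.455 + 3.357 + 3.652 + 2.946 + 3.550 + 3.337 + 3.170 + 3.185 + 3.398 + 3.564) / 10 = 33.61400 / 10 = 3.36140
Sum of squared deviations: (+0.09360)² + (−0.00440)² + (+0.29060)² + (−0.41540)² + (+0.18860)² + (−0.02440)² + (−0.19140)² + (−0.17640)² + (+0.03660)² + (+0.20260)² = 0.41209
Variance = 0.41209 / 9 = 0.04579
SE* = √0.04579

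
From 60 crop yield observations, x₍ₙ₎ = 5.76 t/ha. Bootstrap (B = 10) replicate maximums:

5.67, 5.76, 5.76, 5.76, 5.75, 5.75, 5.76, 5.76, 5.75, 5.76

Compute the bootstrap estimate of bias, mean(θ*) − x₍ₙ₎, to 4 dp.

bias = −0.0120

mean(θ*) = (5.67 + 5.76 + 5.76 + 5.76 + 5.75 + 5.75 + 5.76 + 5.76 + 5.75 + 5.76) / 10 = 5.74800
bias = 5.74800 − 5.76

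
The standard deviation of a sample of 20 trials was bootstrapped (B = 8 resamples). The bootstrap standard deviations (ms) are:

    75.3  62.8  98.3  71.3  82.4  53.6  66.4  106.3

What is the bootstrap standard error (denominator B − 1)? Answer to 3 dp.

Bootstrap SE is the standard deviation of the 8 replicate standard deviations.
Mean of replicates: (75.3 + 62.8 + 98.3 + 71.3 + 82.4 + 53.6 + 66.4 + 106.3) / 8 = 616.4000 / 8 = 77.0500
Sum of squared deviations: (−1.7500)² + (−14.2500)² + (+21.2500)² + (−5.7500)² + (+5.3500)² + (−23.4500)² + (−10.6500)² + (+29.2500)² = 2238.2600
Variance = 2238.2600 / 7 = 319.7514
SE* = √319.7514

SE* = 17.882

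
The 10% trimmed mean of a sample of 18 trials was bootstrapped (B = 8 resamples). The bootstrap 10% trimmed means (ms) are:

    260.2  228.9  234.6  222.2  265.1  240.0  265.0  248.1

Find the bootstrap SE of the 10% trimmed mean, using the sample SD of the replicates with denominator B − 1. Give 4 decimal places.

SE* = 16.7109

Bootstrap SE is the standard deviation of the 8 replicate 10% trimmed means.
Mean of replicates: (260.2 + 228.9 + 234.6 + 222.2 + 265.1 + 240.0 + 265.0 + 248.1) / 8 = 1964.10000 / 8 = 245.51250
Sum of squared deviations: (+14.68750)² + (−16.61250)² + (−10.91250)² + (−23.31250)² + (+19.58750)² + (−5.51250)² + (+19.48750)² + (+2.58750)² = 1954.76875
Variance = 1954.76875 / 7 = 279.25268
SE* = √279.25268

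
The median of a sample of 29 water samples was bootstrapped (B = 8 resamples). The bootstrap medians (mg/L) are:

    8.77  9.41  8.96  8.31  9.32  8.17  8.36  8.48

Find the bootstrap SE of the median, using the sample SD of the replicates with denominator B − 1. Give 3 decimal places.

SE* = 0.471

Bootstrap SE is the standard deviation of the 8 replicate medians.
Mean of replicates: (8.77 + 9.41 + 8.96 + 8.31 + 9.32 + 8.17 + 8.36 + 8.48) / 8 = 69.7800 / 8 = 8.7225
Sum of squared deviations: (+0.0475)² + (+0.6875)² + (+0.2375)² + (−0.4125)² + (+0.5975)² + (−0.5525)² + (−0.3625)² + (−0.2425)² = 1.5540
Variance = 1.5540 / 7 = 0.2220
SE* = √0.2220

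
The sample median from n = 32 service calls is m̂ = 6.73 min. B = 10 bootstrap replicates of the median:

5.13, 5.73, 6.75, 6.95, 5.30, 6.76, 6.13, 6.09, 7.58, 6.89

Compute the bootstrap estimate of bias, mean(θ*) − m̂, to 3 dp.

mean(θ*) = (5.13 + 5.73 + 6.75 + 6.95 + 5.30 + 6.76 + 6.13 + 6.09 + 7.58 + 6.89) / 10 = 6.3310
bias = 6.3310 − 6.73

bias = −0.399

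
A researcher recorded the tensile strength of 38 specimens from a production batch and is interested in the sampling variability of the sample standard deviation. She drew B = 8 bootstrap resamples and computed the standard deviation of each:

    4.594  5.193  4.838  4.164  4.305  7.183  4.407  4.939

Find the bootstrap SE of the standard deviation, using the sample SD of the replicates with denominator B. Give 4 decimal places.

Bootstrap SE is the standard deviation of the 8 replicate standard deviations.
Mean of replicates: (4.594 + 5.193 + 4.838 + 4.164 + 4.305 + 7.183 + 4.407 + 4.939) / 8 = 39.62300 / 8 = 4.95287
Sum of squared deviations: (−0.35887)² + (+0.24012)² + (−0.11487)² + (−0.78887)² + (−0.64787)² + (+2.23013)² + (−0.54587)² + (−0.01387)² = 6.51334
Variance = 6.51334 / 8 = 0.81417
SE* = √0.81417

SE* = 0.9023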